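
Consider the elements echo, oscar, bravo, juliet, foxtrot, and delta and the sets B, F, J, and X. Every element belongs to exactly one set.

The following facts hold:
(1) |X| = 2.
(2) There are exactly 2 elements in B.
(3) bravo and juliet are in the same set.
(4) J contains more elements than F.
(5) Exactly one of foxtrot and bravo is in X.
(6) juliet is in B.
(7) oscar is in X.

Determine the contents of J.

From (6): juliet ∈ B.
From (7): oscar ∈ X.
(3): bravo matches juliet: bravo ∈ B.
(5) (exactly one): foxtrot ∈ X.
(1): X already has 2, so the rest are out.
(2): B already has 2, so the rest are out.
Suppose echo ∉ J: no assignment then satisfies all the clues, so echo ∈ J.

J = {delta, echo}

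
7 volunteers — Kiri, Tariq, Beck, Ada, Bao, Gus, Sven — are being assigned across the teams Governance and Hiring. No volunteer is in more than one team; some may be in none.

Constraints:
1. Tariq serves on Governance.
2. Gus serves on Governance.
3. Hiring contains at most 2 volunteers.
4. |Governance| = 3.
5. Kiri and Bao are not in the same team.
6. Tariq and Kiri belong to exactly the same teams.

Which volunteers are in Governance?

From (1): Tariq ∈ Governance.
From (2): Gus ∈ Governance.
(6): Kiri matches Tariq: Kiri ∈ Governance.
(4): Governance already has 3, so the rest are out.

Governance = {Gus, Kiri, Tariq}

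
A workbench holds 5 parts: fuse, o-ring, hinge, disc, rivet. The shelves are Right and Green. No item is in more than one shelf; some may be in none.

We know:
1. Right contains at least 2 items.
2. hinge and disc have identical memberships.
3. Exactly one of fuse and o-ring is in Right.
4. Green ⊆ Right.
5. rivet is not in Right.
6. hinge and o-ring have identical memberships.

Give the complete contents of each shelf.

Right = {disc, hinge, o-ring}; Green = {}

From (5): rivet ∉ Right.
(4) contrapositive: rivet ∉ Green.
Suppose fuse ∈ Right: no assignment then satisfies all the clues, so fuse ∉ Right.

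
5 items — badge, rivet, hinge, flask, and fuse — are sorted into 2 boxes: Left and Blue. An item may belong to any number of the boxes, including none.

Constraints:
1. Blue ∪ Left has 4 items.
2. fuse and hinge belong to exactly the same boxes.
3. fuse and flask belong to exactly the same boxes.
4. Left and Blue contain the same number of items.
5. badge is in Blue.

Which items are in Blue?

Blue = {badge, flask, fuse, hinge}

From (5): badge ∈ Blue.
Suppose rivet ∈ Blue: no assignment then satisfies all the clues, so rivet ∉ Blue.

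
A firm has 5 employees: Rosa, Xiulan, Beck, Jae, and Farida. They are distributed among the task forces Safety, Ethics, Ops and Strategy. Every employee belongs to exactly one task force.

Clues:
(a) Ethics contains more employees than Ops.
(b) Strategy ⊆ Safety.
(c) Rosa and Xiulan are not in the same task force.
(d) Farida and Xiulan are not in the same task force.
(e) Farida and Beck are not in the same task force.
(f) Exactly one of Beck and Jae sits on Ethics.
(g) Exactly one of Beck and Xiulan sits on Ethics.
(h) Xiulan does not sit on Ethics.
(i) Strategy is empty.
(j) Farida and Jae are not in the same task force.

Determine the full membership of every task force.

Safety = {Jae, Xiulan}; Ethics = {Beck, Rosa}; Ops = {Farida}; Strategy = {}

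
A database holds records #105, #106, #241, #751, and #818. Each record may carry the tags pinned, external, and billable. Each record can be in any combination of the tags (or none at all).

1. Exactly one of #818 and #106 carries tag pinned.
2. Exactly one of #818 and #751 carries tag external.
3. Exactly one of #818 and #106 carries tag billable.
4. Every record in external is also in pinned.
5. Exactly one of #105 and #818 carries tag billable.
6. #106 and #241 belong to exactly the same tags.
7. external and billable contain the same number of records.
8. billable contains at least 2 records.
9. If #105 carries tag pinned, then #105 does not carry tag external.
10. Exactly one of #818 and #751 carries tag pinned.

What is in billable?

billable = {#105, #106, #241}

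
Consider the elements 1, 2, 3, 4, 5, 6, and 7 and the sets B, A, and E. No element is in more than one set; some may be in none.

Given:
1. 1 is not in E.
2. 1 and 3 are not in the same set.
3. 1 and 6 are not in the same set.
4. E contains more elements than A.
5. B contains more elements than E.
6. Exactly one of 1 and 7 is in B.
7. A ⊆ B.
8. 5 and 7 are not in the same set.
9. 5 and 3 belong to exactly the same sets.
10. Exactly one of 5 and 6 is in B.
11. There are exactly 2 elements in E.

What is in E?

E = {3, 5}

From (1): 1 ∉ E.
Suppose 2 ∈ E: no assignment then satisfies all the clues, so 2 ∉ E.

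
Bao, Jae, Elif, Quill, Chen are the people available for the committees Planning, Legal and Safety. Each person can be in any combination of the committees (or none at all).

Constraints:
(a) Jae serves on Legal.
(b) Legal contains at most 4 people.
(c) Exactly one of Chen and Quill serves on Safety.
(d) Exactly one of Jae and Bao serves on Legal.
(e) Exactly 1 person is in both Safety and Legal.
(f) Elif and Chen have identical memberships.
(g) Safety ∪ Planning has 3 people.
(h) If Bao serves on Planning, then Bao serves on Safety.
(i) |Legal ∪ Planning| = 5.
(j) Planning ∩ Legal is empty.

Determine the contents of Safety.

Safety = {Bao, Jae, Quill}

From (a): Jae ∈ Legal.
(d) (exactly one): Bao ∉ Legal.
(j) (disjoint): Jae ∉ Planning.
Suppose Bao ∉ Safety: no assignment then satisfies all the clues, so Bao ∈ Safety.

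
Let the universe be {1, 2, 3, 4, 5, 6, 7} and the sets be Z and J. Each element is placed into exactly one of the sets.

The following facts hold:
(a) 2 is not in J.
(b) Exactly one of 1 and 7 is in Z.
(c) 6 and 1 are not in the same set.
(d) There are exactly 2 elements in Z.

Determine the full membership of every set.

Z = {1, 2}; J = {3, 4, 5, 6, 7}

From (a): 2 ∉ J.
Only one set left: 2 ∈ Z.
Suppose 1 ∉ Z: no assignment then satisfies all the clues, so 1 ∈ Z.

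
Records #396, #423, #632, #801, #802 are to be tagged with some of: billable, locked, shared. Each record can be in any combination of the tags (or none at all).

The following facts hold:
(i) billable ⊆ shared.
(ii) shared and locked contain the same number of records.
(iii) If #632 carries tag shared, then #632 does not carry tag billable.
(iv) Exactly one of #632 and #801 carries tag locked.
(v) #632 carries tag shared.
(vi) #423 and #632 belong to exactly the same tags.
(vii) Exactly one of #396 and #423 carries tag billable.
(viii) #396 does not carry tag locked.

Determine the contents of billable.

billable = {#396}

From (v): #632 ∈ shared.
From (viii): #396 ∉ locked.
(iii): #632 ∉ billable.
(vi): #423 matches #632: #423 ∉ billable.
(vi): #423 matches #632: #423 ∈ shared.
(vii) (exactly one): #396 ∈ billable.
(i) with #396 ∈ billable: #396 ∈ shared.
Suppose #801 ∈ billable: no assignment then satisfies all the clues, so #801 ∉ billable.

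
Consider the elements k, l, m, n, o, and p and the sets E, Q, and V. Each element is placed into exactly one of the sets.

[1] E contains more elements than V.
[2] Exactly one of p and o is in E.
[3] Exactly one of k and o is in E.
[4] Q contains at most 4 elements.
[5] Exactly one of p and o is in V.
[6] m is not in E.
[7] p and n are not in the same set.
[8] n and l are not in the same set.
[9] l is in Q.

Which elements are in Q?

Q = {k, l, m}

From (6): m ∉ E.
From (9): l ∈ Q.
(8): n ∉ Q.
Suppose k ∉ Q: no assignment then satisfies all the clues, so k ∈ Q.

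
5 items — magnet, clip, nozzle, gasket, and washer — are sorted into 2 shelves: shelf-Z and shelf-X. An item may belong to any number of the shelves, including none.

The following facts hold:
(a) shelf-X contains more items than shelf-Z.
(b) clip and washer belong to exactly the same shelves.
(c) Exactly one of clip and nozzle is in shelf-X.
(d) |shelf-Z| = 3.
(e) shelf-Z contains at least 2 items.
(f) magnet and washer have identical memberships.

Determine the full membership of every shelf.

shelf-Z = {clip, magnet, washer}; shelf-X = {clip, gasket, magnet, washer}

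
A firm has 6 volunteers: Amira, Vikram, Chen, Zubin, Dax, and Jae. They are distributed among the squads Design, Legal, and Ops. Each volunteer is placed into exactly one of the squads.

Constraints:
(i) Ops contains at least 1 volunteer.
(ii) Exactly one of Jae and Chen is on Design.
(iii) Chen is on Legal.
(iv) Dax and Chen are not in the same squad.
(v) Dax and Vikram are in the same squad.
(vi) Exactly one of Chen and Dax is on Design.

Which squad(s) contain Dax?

From (iii): Chen ∈ Legal.
(ii) (exactly one): Jae ∈ Design.
(iv): Dax ∉ Legal.
(v): Vikram matches Dax: Vikram ∉ Legal.
(vi) (exactly one): Dax ∈ Design.
(v): Vikram matches Dax: Vikram ∈ Design.

Dax: Design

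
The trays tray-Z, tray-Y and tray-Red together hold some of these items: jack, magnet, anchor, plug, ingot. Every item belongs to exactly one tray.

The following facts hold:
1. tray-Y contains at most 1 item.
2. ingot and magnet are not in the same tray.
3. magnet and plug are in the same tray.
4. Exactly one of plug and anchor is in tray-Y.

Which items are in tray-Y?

tray-Y = {anchor}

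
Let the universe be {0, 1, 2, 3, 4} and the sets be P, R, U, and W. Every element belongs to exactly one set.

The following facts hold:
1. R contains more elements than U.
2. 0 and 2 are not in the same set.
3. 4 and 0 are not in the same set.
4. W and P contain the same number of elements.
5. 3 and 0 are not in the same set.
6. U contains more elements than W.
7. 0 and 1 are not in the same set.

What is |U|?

1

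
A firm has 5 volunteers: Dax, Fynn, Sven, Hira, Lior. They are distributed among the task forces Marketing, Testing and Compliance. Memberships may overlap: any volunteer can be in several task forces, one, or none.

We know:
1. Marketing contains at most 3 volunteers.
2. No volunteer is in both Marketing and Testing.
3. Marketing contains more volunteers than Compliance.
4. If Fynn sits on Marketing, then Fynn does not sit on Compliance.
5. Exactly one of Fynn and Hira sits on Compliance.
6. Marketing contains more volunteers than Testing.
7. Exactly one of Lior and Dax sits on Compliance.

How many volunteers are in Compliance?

2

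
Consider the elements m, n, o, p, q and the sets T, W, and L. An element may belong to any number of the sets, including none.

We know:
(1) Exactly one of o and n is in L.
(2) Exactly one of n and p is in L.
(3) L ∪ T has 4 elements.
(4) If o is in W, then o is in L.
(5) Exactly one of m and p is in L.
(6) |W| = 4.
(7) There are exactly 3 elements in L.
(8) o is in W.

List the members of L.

From (8): o ∈ W.
(4): o ∈ L.
(1) (exactly one): n ∉ L.
(2) (exactly one): p ∈ L.
(5) (exactly one): m ∉ L.
(7): only 3 candidates remain for L, so all are in.

L = {o, p, q}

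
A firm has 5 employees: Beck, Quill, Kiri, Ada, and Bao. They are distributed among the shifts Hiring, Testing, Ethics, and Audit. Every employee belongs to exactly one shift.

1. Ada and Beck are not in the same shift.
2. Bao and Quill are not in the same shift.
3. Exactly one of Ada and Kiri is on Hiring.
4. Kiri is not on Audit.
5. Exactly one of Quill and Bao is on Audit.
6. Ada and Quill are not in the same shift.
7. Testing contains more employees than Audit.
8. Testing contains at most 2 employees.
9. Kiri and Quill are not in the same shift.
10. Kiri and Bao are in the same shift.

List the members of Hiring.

Hiring = {Ada}

From (4): Kiri ∉ Audit.
(10): Bao matches Kiri: Bao ∉ Audit.
(5) (exactly one): Quill ∈ Audit.
(6): Ada ∉ Audit.
Suppose Beck ∈ Hiring: no assignment then satisfies all the clues, so Beck ∉ Hiring.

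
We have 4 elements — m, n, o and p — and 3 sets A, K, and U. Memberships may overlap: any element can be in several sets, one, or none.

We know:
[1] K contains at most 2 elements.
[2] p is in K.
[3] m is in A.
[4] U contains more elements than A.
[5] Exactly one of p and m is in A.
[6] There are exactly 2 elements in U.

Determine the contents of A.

A = {m}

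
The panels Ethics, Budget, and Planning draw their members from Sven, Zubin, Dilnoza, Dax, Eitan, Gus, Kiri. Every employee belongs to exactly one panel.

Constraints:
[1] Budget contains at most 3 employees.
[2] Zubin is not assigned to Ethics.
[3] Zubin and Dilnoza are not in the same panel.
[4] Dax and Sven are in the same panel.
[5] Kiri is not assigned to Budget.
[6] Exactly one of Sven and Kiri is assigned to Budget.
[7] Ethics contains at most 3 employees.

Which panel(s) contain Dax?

Dax: Budget

From (2): Zubin ∉ Ethics.
From (5): Kiri ∉ Budget.
(6) (exactly one): Sven ∈ Budget.
(4): Dax matches Sven: Dax ∉ Ethics.
(4): Dax matches Sven: Dax ∈ Budget.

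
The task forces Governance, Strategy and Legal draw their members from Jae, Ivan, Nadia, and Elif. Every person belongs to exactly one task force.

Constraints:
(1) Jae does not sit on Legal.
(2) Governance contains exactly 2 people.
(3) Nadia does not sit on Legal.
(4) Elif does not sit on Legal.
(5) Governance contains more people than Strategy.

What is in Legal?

From (1): Jae ∉ Legal.
From (3): Nadia ∉ Legal.
From (4): Elif ∉ Legal.
Suppose Ivan ∉ Legal: no assignment then satisfies all the clues, so Ivan ∈ Legal.

Legal = {Ivan}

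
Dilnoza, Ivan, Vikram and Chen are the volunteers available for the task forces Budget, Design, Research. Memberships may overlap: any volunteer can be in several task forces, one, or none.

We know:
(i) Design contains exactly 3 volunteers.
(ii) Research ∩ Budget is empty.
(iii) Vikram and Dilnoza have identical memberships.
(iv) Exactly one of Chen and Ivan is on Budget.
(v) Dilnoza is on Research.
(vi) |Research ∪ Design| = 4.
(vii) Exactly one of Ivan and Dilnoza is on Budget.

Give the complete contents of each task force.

From (v): Dilnoza ∈ Research.
(ii) (disjoint): Dilnoza ∉ Budget.
(iii): Vikram matches Dilnoza: Vikram ∉ Budget.
(iii): Vikram matches Dilnoza: Vikram ∈ Research.
(vii) (exactly one): Ivan ∈ Budget.
(ii) (disjoint): Ivan ∉ Research.
(iv) (exactly one): Chen ∉ Budget.
Suppose Dilnoza ∉ Design: no assignment then satisfies all the clues, so Dilnoza ∈ Design.

Budget = {Ivan}; Design = {Dilnoza, Ivan, Vikram}; Research = {Chen, Dilnoza, Vikram}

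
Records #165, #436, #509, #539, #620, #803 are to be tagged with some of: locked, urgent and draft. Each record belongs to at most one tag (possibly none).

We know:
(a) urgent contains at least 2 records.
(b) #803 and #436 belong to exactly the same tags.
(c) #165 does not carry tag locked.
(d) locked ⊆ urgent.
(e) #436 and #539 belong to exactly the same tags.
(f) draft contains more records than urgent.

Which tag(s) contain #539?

#539: draft

From (c): #165 ∉ locked.
Suppose #539 ∈ locked: no assignment then satisfies all the clues, so #539 ∉ locked.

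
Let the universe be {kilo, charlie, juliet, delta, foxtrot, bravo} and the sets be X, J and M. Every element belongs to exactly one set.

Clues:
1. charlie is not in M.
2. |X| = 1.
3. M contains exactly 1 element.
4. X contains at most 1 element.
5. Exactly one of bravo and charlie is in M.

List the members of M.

From (1): charlie ∉ M.
(5) (exactly one): bravo ∈ M.
(3): M already has 1, so the rest are out.

M = {bravo}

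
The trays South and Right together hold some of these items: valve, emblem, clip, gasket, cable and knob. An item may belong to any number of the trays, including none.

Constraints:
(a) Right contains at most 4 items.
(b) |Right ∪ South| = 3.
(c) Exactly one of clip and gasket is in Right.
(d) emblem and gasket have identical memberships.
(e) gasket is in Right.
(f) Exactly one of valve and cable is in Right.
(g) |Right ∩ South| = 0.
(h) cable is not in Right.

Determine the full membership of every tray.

South = {}; Right = {emblem, gasket, valve}

From (e): gasket ∈ Right.
From (h): cable ∉ Right.
(c) (exactly one): clip ∉ Right.
(d): emblem matches gasket: emblem ∈ Right.
(f) (exactly one): valve ∈ Right.
Suppose valve ∈ South: no assignment then satisfies all the clues, so valve ∉ South.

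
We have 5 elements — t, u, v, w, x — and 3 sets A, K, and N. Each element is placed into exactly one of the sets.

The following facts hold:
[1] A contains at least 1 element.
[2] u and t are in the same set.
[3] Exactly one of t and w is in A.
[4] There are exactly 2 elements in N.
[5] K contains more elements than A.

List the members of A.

A = {w}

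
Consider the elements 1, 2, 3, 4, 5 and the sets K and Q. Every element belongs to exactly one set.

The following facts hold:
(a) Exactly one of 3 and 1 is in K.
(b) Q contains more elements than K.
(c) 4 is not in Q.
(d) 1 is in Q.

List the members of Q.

Q = {1, 2, 5}

From (c): 4 ∉ Q.
From (d): 1 ∈ Q.
(a) (exactly one): 3 ∈ K.
Only one set left: 4 ∈ K.
Suppose 2 ∉ Q: no assignment then satisfies all the clues, so 2 ∈ Q.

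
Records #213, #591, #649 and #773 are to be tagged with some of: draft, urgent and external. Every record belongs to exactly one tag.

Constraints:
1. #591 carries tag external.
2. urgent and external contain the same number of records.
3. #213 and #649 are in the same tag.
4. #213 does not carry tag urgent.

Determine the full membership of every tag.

draft = {#213, #649}; urgent = {#773}; external = {#591}

From (1): #591 ∈ external.
From (4): #213 ∉ urgent.
(3): #649 matches #213: #649 ∉ urgent.
Suppose #213 ∉ draft: no assignment then satisfies all the clues, so #213 ∈ draft.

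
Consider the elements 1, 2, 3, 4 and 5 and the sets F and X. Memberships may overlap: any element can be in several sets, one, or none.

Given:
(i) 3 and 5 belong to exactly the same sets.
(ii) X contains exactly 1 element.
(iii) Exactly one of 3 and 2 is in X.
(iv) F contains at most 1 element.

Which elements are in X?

X = {2}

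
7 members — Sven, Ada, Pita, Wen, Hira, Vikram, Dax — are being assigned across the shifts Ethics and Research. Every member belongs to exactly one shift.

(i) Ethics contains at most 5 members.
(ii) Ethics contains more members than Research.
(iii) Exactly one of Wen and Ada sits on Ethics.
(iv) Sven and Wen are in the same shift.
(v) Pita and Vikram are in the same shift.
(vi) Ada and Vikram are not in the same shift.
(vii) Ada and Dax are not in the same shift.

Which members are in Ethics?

Ethics = {Dax, Pita, Sven, Vikram, Wen}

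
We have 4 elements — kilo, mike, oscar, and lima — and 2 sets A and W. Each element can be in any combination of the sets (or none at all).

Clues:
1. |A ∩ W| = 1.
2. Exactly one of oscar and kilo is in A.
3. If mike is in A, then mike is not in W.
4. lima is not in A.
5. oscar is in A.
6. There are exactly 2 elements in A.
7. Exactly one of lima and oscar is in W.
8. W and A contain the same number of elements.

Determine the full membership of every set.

A = {mike, oscar}; W = {kilo, oscar}

From (4): lima ∉ A.
From (5): oscar ∈ A.
(2) (exactly one): kilo ∉ A.
(6): only 2 candidates remain for A, so all are in.
(3): mike ∉ W.
Suppose kilo ∉ W: no assignment then satisfies all the clues, so kilo ∈ W.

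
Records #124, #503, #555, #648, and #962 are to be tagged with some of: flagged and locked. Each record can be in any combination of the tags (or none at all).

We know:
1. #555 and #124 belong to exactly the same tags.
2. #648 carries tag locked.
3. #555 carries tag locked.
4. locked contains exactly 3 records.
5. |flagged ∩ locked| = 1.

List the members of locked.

locked = {#124, #555, #648}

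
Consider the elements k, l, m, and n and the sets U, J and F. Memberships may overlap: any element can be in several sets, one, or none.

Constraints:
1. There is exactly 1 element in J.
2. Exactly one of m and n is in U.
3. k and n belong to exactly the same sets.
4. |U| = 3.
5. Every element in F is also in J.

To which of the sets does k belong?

k: U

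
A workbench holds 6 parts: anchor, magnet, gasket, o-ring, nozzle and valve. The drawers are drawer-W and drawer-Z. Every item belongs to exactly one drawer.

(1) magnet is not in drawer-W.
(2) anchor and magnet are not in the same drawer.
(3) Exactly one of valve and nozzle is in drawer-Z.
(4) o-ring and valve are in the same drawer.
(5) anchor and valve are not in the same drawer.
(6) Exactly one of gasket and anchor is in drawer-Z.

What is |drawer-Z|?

4

From (1): magnet ∉ drawer-W.
Only one drawer left: magnet ∈ drawer-Z.
(2): anchor ∉ drawer-Z.
(6) (exactly one): gasket ∈ drawer-Z.
Only one drawer left: anchor ∈ drawer-W.
(5): valve ∉ drawer-W.
Only one drawer left: valve ∈ drawer-Z.
(3) (exactly one): nozzle ∉ drawer-Z.
(4): o-ring matches valve: o-ring ∉ drawer-W.
(4): o-ring matches valve: o-ring ∈ drawer-Z.
Only one drawer left: nozzle ∈ drawer-W.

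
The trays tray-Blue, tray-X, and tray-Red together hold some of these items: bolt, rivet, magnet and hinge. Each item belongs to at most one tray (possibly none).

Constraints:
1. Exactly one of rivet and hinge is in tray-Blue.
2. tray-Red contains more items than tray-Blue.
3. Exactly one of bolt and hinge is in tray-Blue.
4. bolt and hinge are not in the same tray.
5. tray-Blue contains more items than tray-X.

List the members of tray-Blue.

tray-Blue = {hinge}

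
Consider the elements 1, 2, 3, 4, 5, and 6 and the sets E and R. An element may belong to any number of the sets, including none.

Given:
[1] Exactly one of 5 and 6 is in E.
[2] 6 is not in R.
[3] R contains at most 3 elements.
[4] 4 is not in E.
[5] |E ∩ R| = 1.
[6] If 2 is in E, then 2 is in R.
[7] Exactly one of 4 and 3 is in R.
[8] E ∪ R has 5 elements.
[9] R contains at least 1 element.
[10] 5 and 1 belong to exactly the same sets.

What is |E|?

4

From (2): 6 ∉ R.
From (4): 4 ∉ E.
Suppose 1 ∉ E: no assignment then satisfies all the clues, so 1 ∈ E.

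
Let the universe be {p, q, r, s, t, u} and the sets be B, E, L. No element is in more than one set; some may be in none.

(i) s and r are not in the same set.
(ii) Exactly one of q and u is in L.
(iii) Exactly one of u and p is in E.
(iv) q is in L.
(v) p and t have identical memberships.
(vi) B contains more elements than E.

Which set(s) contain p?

p: B

From (iv): q ∈ L.
(ii) (exactly one): u ∉ L.
Suppose p ∉ B: no assignment then satisfies all the clues, so p ∈ B.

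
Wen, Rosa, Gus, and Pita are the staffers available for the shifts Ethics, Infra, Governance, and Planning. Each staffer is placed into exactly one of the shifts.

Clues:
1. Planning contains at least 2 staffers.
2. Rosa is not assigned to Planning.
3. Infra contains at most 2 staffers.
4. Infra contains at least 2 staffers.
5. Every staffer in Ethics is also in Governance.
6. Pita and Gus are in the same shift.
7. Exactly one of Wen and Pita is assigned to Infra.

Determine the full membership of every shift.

Ethics = {}; Infra = {Rosa, Wen}; Governance = {}; Planning = {Gus, Pita}

From (2): Rosa ∉ Planning.
Suppose Wen ∈ Ethics: no assignment then satisfies all the clues, so Wen ∉ Ethics.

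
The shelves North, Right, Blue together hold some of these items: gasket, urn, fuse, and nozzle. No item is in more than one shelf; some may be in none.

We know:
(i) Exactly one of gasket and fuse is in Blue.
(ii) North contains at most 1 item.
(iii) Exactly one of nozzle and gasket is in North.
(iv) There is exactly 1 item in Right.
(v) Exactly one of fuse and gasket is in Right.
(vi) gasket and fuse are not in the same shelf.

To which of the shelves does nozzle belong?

nozzle: North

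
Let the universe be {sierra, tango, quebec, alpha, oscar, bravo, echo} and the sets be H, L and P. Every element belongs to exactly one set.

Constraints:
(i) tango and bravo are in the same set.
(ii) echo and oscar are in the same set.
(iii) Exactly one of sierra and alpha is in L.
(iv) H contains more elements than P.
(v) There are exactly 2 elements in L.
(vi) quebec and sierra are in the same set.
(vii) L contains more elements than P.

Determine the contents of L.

L = {quebec, sierra}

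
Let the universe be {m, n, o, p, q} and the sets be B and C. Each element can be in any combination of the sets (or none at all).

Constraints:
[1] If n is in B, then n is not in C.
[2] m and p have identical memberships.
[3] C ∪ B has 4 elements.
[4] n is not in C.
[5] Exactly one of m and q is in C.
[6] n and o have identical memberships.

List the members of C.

C = {m, p}

From (4): n ∉ C.
(6): o matches n: o ∉ C.
Suppose m ∉ C: no assignment then satisfies all the clues, so m ∈ C.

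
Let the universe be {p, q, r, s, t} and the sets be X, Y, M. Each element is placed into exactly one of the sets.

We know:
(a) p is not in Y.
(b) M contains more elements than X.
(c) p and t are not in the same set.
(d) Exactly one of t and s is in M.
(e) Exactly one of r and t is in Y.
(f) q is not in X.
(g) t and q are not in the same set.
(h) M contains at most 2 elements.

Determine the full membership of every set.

X = {t}; Y = {q, r}; M = {p, s}

From (a): p ∉ Y.
From (f): q ∉ X.
Suppose p ∈ X: no assignment then satisfies all the clues, so p ∉ X.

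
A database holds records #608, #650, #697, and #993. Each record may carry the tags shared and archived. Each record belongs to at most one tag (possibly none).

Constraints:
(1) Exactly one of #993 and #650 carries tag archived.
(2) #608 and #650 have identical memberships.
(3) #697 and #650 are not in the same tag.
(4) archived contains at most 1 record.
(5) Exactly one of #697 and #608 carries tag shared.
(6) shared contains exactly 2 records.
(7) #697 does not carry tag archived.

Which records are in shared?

shared = {#608, #650}

From (7): #697 ∉ archived.
Suppose #608 ∉ shared: no assignment then satisfies all the clues, so #608 ∈ shared.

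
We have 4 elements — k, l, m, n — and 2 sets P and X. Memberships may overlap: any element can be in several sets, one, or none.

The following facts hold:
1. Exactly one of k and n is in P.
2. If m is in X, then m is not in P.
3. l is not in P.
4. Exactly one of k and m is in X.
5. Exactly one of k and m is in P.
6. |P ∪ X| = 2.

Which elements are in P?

P = {k}

From (3): l ∉ P.
Suppose k ∉ P: no assignment then satisfies all the clues, so k ∈ P.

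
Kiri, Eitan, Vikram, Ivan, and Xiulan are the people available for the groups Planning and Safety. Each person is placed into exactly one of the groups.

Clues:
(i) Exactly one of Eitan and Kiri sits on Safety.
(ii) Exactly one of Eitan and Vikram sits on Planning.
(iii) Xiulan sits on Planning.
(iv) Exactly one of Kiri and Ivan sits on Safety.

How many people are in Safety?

2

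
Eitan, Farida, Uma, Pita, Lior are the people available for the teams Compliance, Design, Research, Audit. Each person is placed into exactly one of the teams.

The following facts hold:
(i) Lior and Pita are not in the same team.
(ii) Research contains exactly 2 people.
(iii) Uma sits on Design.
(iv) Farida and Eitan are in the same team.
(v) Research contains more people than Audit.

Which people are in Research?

Research = {Eitan, Farida}

From (iii): Uma ∈ Design.
Suppose Eitan ∉ Research: no assignment then satisfies all the clues, so Eitan ∈ Research.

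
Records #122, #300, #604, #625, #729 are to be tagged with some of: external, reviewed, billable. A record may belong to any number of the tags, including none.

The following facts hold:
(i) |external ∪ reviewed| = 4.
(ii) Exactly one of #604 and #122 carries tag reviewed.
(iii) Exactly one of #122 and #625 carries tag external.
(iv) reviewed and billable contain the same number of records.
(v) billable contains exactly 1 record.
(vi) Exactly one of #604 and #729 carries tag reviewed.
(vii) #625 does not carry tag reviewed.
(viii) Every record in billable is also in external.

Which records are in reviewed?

reviewed = {#604}

From (vii): #625 ∉ reviewed.
Suppose #122 ∈ reviewed: no assignment then satisfies all the clues, so #122 ∉ reviewed.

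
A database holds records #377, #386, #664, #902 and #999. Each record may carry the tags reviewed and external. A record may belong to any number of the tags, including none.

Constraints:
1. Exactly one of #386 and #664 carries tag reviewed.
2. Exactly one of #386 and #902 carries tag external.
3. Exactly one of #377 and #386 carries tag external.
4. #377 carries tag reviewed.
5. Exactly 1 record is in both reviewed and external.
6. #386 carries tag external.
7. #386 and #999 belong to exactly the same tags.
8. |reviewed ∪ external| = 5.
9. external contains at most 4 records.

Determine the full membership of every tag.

reviewed = {#377, #664, #902}; external = {#386, #664, #999}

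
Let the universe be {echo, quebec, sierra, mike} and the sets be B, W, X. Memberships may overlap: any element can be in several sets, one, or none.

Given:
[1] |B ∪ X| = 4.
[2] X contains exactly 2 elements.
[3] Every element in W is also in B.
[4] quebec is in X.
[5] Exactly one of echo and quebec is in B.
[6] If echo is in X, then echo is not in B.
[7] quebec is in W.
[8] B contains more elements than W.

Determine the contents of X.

X = {echo, quebec}

From (4): quebec ∈ X.
From (7): quebec ∈ W.
(3) with quebec ∈ W: quebec ∈ B.
(5) (exactly one): echo ∉ B.
(3) contrapositive: echo ∉ W.
Suppose echo ∉ X: no assignment then satisfies all the clues, so echo ∈ X.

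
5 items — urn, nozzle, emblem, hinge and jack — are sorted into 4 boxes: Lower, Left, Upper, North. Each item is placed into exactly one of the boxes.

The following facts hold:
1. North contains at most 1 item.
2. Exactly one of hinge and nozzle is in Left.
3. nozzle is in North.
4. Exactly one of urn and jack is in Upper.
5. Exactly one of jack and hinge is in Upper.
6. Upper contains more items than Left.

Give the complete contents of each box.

Lower = {urn}; Left = {hinge}; Upper = {emblem, jack}; North = {nozzle}

From (3): nozzle ∈ North.
(1): North already has 1, so the rest are out.
(2) (exactly one): hinge ∈ Left.
(5) (exactly one): jack ∈ Upper.
(4) (exactly one): urn ∉ Upper.
Suppose urn ∉ Lower: no assignment then satisfies all the clues, so urn ∈ Lower.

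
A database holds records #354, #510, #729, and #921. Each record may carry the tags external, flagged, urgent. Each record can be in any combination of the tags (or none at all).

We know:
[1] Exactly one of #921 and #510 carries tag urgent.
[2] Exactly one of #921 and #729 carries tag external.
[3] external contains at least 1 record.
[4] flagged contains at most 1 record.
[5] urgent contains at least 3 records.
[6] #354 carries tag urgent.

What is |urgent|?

3

From (6): #354 ∈ urgent.
Suppose #729 ∉ urgent: no assignment then satisfies all the clues, so #729 ∈ urgent.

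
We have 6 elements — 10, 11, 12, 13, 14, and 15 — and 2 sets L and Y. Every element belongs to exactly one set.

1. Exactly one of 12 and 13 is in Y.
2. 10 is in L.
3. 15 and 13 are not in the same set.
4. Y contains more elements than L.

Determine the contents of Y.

Y = {11, 12, 14, 15}

From (2): 10 ∈ L.
Suppose 11 ∉ Y: no assignment then satisfies all the clues, so 11 ∈ Y.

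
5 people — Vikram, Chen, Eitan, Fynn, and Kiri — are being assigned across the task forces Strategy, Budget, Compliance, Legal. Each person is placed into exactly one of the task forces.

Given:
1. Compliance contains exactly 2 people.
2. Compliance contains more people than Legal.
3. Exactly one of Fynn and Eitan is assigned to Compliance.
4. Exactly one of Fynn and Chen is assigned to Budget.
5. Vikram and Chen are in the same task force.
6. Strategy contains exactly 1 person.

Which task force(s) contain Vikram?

Vikram: Budget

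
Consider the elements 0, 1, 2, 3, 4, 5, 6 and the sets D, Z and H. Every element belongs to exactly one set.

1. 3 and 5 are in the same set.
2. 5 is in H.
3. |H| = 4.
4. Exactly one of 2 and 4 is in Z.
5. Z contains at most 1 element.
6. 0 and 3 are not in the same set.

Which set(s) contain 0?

0: D

From (2): 5 ∈ H.
(1): 3 matches 5: 3 ∉ D.
(1): 3 matches 5: 3 ∉ Z.
(1): 3 matches 5: 3 ∈ H.
(6): 0 ∉ H.
Suppose 0 ∉ D: no assignment then satisfies all the clues, so 0 ∈ D.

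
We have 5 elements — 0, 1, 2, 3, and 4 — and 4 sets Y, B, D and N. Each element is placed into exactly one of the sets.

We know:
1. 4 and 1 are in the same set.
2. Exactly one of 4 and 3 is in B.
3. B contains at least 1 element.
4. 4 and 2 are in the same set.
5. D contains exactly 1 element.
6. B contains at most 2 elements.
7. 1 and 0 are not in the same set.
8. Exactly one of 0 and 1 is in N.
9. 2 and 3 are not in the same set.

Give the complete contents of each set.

Y = {}; B = {3}; D = {0}; N = {1, 2, 4}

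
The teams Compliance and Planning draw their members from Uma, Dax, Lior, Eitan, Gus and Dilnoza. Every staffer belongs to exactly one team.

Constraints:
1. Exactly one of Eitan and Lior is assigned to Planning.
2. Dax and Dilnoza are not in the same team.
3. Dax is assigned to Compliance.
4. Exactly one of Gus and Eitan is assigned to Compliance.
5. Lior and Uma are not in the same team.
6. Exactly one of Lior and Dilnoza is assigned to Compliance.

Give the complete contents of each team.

Compliance = {Dax, Gus, Lior}; Planning = {Dilnoza, Eitan, Uma}

From (3): Dax ∈ Compliance.
(2): Dilnoza ∉ Compliance.
(6) (exactly one): Lior ∈ Compliance.
Only one team left: Dilnoza ∈ Planning.
(1) (exactly one): Eitan ∈ Planning.
(4) (exactly one): Gus ∈ Compliance.
(5): Uma ∉ Compliance.
Only one team left: Uma ∈ Planning.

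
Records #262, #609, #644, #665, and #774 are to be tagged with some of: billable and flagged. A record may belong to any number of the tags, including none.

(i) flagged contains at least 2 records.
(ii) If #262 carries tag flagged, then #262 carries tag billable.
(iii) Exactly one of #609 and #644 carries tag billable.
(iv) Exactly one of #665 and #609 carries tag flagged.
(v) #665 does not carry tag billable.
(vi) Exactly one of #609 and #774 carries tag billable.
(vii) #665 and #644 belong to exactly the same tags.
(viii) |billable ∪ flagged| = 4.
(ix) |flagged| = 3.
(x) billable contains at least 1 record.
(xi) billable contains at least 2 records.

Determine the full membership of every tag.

From (v): #665 ∉ billable.
(vii): #644 matches #665: #644 ∉ billable.
(iii) (exactly one): #609 ∈ billable.
(vi) (exactly one): #774 ∉ billable.
(xi): only 2 candidates remain for billable, so all are in.
Suppose #262 ∉ flagged: no assignment then satisfies all the clues, so #262 ∈ flagged.

billable = {#262, #609}; flagged = {#262, #644, #665}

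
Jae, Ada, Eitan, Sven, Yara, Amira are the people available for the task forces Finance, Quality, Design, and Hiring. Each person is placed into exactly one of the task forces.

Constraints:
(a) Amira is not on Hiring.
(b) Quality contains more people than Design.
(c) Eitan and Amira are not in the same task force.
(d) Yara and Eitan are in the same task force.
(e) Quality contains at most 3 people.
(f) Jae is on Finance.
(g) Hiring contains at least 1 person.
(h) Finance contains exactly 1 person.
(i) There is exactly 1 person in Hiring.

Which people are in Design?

Design = {Amira}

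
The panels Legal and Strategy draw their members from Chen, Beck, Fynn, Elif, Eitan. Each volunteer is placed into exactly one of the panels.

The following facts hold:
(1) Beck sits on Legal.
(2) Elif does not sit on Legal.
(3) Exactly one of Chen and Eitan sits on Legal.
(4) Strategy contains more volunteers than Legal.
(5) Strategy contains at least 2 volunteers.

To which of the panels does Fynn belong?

Fynn: Strategy

From (1): Beck ∈ Legal.
From (2): Elif ∉ Legal.
Only one panel left: Elif ∈ Strategy.
Suppose Fynn ∈ Legal: no assignment then satisfies all the clues, so Fynn ∉ Legal.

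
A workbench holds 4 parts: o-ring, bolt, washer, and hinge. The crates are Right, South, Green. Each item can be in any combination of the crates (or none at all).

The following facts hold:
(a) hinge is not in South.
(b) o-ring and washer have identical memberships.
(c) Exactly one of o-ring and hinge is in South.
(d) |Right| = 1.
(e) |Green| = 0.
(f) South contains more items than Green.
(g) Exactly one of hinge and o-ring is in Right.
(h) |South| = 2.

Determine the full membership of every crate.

Right = {hinge}; South = {o-ring, washer}; Green = {}

From (a): hinge ∉ South.
(c) (exactly one): o-ring ∈ South.
(e): Green already has 0, so the rest are out.
(b): washer matches o-ring: washer ∈ South.
(h): South already has 2, so the rest are out.
Suppose o-ring ∈ Right: no assignment then satisfies all the clues, so o-ring ∉ Right.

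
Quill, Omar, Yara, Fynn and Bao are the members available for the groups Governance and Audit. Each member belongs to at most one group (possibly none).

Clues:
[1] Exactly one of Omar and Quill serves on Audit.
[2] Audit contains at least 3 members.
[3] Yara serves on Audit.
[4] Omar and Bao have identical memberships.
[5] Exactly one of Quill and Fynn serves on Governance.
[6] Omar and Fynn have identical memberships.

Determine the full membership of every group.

From (3): Yara ∈ Audit.
Suppose Quill ∉ Governance: no assignment then satisfies all the clues, so Quill ∈ Governance.

Governance = {Quill}; Audit = {Bao, Fynn, Omar, Yara}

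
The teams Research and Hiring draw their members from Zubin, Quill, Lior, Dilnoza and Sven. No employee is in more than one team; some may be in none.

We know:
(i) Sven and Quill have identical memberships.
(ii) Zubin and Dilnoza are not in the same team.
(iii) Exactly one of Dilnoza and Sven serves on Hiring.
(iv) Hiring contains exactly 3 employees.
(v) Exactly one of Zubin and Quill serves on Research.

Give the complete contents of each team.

Research = {Zubin}; Hiring = {Lior, Quill, Sven}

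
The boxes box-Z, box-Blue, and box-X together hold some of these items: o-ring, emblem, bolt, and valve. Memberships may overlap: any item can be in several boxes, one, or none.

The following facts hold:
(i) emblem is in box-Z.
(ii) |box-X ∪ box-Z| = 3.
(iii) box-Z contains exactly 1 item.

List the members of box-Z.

box-Z = {emblem}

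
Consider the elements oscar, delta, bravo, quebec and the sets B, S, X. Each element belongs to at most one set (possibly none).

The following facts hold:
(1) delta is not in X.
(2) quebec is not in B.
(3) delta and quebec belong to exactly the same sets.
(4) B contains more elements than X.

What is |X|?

0

From (1): delta ∉ X.
From (2): quebec ∉ B.
(3): delta matches quebec: delta ∉ B.
(3): quebec matches delta: quebec ∉ X.
Suppose oscar ∈ X: no assignment then satisfies all the clues, so oscar ∉ X.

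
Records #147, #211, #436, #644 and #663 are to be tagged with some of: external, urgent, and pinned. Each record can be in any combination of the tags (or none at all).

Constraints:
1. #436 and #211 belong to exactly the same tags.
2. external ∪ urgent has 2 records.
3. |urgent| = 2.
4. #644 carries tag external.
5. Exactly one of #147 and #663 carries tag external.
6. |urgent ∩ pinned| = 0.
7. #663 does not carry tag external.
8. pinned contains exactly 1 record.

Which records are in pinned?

pinned = {#663}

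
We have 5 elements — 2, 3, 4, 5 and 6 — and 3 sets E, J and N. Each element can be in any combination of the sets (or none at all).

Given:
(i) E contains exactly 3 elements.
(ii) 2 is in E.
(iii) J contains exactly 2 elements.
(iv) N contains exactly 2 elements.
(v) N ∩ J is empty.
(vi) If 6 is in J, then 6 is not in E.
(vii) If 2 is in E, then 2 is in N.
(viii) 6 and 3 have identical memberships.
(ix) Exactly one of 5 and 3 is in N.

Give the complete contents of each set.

E = {2, 4, 5}; J = {3, 6}; N = {2, 5}

From (ii): 2 ∈ E.
(vii): 2 ∈ N.
(v) (disjoint): 2 ∉ J.
Suppose 3 ∈ E: no assignment then satisfies all the clues, so 3 ∉ E.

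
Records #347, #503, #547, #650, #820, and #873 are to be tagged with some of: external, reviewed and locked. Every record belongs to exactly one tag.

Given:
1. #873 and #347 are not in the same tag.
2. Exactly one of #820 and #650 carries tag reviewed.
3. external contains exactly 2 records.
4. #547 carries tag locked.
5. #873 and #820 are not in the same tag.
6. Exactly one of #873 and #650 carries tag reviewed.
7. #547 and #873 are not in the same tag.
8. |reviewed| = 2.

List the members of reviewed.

reviewed = {#347, #650}

From (4): #547 ∈ locked.
(7): #873 ∉ locked.
Suppose #347 ∉ reviewed: no assignment then satisfies all the clues, so #347 ∈ reviewed.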